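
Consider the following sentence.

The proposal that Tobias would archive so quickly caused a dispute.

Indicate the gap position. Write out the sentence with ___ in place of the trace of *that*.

'that' is the direct object of 'archive'. The gap is right after 'archive'.

The proposal that Tobias would archive ___ so quickly caused a dispute.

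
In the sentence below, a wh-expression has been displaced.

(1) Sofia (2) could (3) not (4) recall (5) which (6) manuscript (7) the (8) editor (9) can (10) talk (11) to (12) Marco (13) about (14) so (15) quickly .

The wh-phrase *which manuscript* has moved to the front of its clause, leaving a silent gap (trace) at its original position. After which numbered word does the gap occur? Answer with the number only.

13

Underlying clause: The editor can talk to Marco about which manuscript so quickly.
The filler 'which manuscript' is interpreted as the object of the preposition 'about'. Fronting leaves a gap immediately after 'about':
Sofia could not recall which manuscript the editor can talk to Marco about ___ so quickly.
'about' is word 13.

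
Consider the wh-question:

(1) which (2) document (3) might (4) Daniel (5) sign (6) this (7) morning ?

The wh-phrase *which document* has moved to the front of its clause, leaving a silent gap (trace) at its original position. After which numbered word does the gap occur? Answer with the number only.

Before movement: Daniel might sign which document this morning.
'which document' functions as the direct object of 'sign'. Wh-movement fronts it, leaving a gap right after 'sign':
Which document might Daniel sign ___ this morning?
'sign' is word 5.

5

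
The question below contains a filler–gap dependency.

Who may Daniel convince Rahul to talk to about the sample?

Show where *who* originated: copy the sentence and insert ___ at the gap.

Before movement: Daniel may convince Rahul to talk to who about the sample.
'who' is the object of the preposition 'to'. The gap is right after 'to'.

Who may Daniel convince Rahul to talk to ___ about the sample?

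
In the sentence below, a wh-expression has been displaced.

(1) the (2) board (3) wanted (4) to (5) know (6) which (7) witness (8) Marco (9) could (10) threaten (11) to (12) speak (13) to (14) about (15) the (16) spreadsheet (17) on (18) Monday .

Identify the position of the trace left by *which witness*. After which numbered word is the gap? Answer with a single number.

In situ: Marco could threaten to speak to which witness about the spreadsheet on Monday.
The filler 'which witness' is interpreted as the object of the preposition 'to'. It moves to the left edge, and the trace sits right after 'to':
The board wanted to know which witness Marco could threaten to speak to ___ about the spreadsheet on Monday.
'to' is word 13.

13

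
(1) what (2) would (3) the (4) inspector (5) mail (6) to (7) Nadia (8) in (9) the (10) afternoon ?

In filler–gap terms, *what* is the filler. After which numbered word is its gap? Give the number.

Before movement: The inspector would mail what to Nadia in the afternoon.
'what' functions as the direct object of 'mail'. Fronting leaves a gap immediately after 'mail':
What would the inspector mail ___ to Nadia in the afternoon?
'mail' is word 5.

5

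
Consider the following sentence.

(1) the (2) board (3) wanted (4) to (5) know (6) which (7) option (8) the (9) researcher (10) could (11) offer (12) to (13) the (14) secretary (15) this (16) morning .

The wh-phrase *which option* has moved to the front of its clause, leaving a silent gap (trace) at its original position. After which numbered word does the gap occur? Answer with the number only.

11

Underlying clause: The researcher could offer which option to the secretary this morning.
'which option' is the direct object of 'offer'. Fronting leaves a gap immediately after 'offer':
The board wanted to know which option the researcher could offer ___ to the secretary this morning.
'offer' is word 11.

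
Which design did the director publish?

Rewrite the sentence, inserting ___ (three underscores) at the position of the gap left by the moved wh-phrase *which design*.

Which design did the director publish ___?

Before movement: The director did publish which design.
The filler 'which design' is interpreted as the direct object of 'publish'. The gap is right after 'publish'.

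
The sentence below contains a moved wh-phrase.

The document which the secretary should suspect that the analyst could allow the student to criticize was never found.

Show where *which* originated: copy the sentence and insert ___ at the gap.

The filler 'which' is interpreted as the direct object of 'criticize'. The gap is right after 'criticize'.

The document which the secretary should suspect that the analyst could allow the student to criticize ___ was never found.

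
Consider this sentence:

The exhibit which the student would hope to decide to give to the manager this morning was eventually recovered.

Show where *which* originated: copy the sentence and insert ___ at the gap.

'which' is the direct object of 'give'. The gap is right after 'give'.

The exhibit which the student would hope to decide to give ___ to the manager this morning was eventually recovered.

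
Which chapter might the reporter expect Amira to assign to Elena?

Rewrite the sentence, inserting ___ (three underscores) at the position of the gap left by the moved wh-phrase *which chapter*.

Pre-movement form: The reporter might expect Amira to assign which chapter to Elena.
'which chapter' functions as the direct object of 'assign'. The gap is right after 'assign'.

Which chapter might the reporter expect Amira to assign ___ to Elena?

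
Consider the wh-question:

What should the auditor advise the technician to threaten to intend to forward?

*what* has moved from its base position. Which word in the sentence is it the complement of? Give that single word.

In situ: The auditor should advise the technician to threaten to intend to forward what.
The filler 'what' is interpreted as the direct object of 'forward'. Wh-movement fronts it, leaving a gap right after 'forward':
What should the auditor advise the technician to threaten to intend to forward ___?

forward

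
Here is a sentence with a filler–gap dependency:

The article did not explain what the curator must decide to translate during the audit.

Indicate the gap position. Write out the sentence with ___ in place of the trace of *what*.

Before movement: The curator must decide to translate what during the audit.
'what' functions as the direct object of 'translate'. The gap is right after 'translate'.

The article did not explain what the curator must decide to translate ___ during the audit.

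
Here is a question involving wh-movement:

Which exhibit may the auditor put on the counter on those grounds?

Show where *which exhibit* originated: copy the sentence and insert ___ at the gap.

Which exhibit may the auditor put ___ on the counter on those grounds?

In situ: The auditor may put which exhibit on the counter on those grounds.
'which exhibit' functions as the direct object of 'put'. The gap is right after 'put'.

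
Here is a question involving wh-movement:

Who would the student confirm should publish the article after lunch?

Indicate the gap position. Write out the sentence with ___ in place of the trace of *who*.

Before movement: The student would confirm who should publish the article after lunch.
The filler 'who' is interpreted as the subject of the clause embedded under 'confirm'. The gap is right after 'confirm'.

Who would the student confirm ___ should publish the article after lunch?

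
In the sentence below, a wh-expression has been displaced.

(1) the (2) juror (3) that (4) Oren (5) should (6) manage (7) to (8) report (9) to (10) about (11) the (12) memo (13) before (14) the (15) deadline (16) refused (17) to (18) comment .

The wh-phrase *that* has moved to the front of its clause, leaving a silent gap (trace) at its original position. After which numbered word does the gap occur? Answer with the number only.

The filler 'that' is interpreted as the object of the preposition 'to'. Fronting leaves a gap immediately after 'to':
The juror that Oren should manage to report to ___ about the memo before the deadline refused to comment.
'to' is word 9.

9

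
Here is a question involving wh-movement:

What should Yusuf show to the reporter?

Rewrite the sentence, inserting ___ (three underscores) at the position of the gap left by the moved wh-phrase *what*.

Pre-movement form: Yusuf should show what to the reporter.
The filler 'what' is interpreted as the direct object of 'show'. The gap is right after 'show'.

What should Yusuf show ___ to the reporter?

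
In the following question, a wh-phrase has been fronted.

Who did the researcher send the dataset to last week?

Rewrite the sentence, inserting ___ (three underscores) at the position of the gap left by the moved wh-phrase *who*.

Who did the researcher send the dataset to ___ last week?

Underlying clause: The researcher did send the dataset to who last week.
'who' functions as the object of the preposition 'to' (recipient of 'send'). The gap is right after 'to'.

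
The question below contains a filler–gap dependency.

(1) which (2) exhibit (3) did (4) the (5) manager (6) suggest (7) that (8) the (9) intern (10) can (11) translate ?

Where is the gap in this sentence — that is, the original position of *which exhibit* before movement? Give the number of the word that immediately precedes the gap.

In situ: The manager did suggest that the intern can translate which exhibit.
'which exhibit' functions as the direct object of 'translate'. Wh-movement fronts it, leaving a gap right after 'translate':
Which exhibit did the manager suggest that the intern can translate ___?
'translate' is word 11.

11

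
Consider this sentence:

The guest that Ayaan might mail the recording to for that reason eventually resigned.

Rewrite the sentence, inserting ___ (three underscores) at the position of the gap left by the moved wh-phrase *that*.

The filler 'that' is interpreted as the object of the preposition 'to' (recipient of 'mail'). The gap is right after 'to'.

The guest that Ayaan might mail the recording to ___ for that reason eventually resigned.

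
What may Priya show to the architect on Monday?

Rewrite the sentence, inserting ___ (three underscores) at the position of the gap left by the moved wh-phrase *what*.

Pre-movement form: Priya may show what to the architect on Monday.
The filler 'what' is interpreted as the direct object of 'show'. The gap is right after 'show'.

What may Priya show ___ to the architect on Monday?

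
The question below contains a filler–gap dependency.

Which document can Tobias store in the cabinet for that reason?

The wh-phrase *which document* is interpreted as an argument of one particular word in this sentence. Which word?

Pre-movement form: Tobias can store which document in the cabinet for that reason.
'which document' functions as the direct object of 'store'. It moves to the left edge, and the trace sits right after 'store':
Which document can Tobias store ___ in the cabinet for that reason?

store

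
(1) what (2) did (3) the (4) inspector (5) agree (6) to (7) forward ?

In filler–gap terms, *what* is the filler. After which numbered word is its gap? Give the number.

In situ: The inspector did agree to forward what.
'what' functions as the direct object of 'forward'. Fronting leaves a gap immediately after 'forward':
What did the inspector agree to forward ___?
'forward' is word 7.

7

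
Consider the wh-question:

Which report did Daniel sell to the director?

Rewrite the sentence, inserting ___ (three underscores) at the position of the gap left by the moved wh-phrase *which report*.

Pre-movement form: Daniel did sell which report to the director.
'which report' functions as the direct object of 'sell'. The gap is right after 'sell'.

Which report did Daniel sell ___ to the director?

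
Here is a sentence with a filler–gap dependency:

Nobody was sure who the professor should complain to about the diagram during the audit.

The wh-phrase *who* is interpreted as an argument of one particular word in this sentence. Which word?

to

In situ: The professor should complain to who about the diagram during the audit.
The filler 'who' is interpreted as the object of the preposition 'to'. Fronting leaves a gap immediately after 'to':
Nobody was sure who the professor should complain to ___ about the diagram during the audit.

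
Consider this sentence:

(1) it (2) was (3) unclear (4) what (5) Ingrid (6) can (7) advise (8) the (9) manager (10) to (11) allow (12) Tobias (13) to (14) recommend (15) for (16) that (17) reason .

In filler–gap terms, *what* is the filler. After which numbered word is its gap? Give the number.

14

Before movement: Ingrid can advise the manager to allow Tobias to recommend what for that reason.
'what' functions as the direct object of 'recommend'. Fronting leaves a gap immediately after 'recommend':
It was unclear what Ingrid can advise the manager to allow Tobias to recommend ___ for that reason.
'recommend' is word 14.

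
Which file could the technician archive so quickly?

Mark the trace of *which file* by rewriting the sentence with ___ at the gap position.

Pre-movement form: The technician could archive which file so quickly.
The filler 'which file' is interpreted as the direct object of 'archive'. The gap is right after 'archive'.

Which file could the technician archive ___ so quickly?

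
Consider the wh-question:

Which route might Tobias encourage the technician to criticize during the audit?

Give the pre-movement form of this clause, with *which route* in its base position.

The filler 'which route' is interpreted as the direct object of 'criticize'. It moves to the left edge, and the trace sits right after 'criticize':
Which route might Tobias encourage the technician to criticize ___ during the audit?

Tobias might encourage the technician to criticize which route during the audit.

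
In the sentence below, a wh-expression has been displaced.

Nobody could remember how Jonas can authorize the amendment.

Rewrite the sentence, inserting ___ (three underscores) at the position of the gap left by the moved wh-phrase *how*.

Underlying clause: Jonas can authorize the amendment how.
The filler 'how' is interpreted as the manner adjunct. The gap is right after 'amendment'.

Nobody could remember how Jonas can authorize the amendment ___.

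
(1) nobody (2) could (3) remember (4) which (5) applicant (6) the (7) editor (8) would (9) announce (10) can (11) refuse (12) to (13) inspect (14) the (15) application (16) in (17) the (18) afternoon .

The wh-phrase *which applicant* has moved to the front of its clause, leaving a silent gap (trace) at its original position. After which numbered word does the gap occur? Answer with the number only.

Underlying clause: The editor would announce which applicant can refuse to inspect the application in the afternoon.
The filler 'which applicant' is interpreted as the subject of the clause embedded under 'announce'. It moves to the left edge, and the trace sits right after 'announce':
Nobody could remember which applicant the editor would announce ___ can refuse to inspect the application in the afternoon.
'announce' is word 9.

9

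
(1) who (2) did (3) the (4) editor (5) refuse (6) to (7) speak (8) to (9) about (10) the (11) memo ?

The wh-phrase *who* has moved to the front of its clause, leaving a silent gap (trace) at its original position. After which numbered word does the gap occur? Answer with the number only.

8

Before movement: The editor did refuse to speak to who about the memo.
'who' functions as the object of the preposition 'to'. Wh-movement fronts it, leaving a gap right after 'to':
Who did the editor refuse to speak to ___ about the memo?
'to' is word 8.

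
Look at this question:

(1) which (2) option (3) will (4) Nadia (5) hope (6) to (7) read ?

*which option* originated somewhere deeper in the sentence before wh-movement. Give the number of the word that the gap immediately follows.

7

Underlying clause: Nadia will hope to read which option.
'which option' is the direct object of 'read'. It moves to the left edge, and the trace sits right after 'read':
Which option will Nadia hope to read ___?
'read' is word 7.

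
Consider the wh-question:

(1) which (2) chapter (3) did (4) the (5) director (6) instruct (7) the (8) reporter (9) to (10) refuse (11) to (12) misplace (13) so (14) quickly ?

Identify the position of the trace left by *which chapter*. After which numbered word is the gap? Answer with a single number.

Underlying clause: The director did instruct the reporter to refuse to misplace which chapter so quickly.
'which chapter' functions as the direct object of 'misplace'. It moves to the left edge, and the trace sits right after 'misplace':
Which chapter did the director instruct the reporter to refuse to misplace ___ so quickly?
'misplace' is word 12.

12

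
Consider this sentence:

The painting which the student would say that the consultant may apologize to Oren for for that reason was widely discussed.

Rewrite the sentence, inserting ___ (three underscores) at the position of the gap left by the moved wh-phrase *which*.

The painting which the student would say that the consultant may apologize to Oren for ___ for that reason was widely discussed.

The filler 'which' is interpreted as the object of the preposition 'for'. The gap is right after 'for'.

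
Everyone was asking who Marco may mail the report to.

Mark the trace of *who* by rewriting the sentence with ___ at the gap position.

Everyone was asking who Marco may mail the report to ___.

Pre-movement form: Marco may mail the report to who.
'who' is the object of the preposition 'to' (recipient of 'mail'). The gap is right after 'to'.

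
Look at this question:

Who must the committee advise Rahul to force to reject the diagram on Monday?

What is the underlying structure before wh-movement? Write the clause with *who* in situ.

The filler 'who' is interpreted as the direct object of 'force'. Fronting leaves a gap immediately after 'force':
Who must the committee advise Rahul to force ___ to reject the diagram on Monday?

The committee must advise Rahul to force who to reject the diagram on Monday.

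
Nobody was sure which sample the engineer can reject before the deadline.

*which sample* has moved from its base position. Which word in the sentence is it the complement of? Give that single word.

reject

In situ: The engineer can reject which sample before the deadline.
'which sample' is the direct object of 'reject'. Wh-movement fronts it, leaving a gap right after 'reject':
Nobody was sure which sample the engineer can reject ___ before the deadline.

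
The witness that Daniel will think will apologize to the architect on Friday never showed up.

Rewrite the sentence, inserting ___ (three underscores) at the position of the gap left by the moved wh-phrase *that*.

The witness that Daniel will think ___ will apologize to the architect on Friday never showed up.

The filler 'that' is interpreted as the subject of the clause embedded under 'think'. The gap is right after 'think'.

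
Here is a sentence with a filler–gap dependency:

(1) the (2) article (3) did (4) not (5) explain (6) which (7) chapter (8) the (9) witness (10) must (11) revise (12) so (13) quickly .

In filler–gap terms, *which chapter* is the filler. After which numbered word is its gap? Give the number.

Pre-movement form: The witness must revise which chapter so quickly.
'which chapter' is the direct object of 'revise'. It moves to the left edge, and the trace sits right after 'revise':
The article did not explain which chapter the witness must revise ___ so quickly.
'revise' is word 11.

11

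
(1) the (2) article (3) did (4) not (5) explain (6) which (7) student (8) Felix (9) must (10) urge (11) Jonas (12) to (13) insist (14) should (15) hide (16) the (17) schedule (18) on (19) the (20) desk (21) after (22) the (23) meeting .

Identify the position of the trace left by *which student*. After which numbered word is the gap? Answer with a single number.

13

Before movement: Felix must urge Jonas to insist which student should hide the schedule on the desk after the meeting.
The filler 'which student' is interpreted as the subject of the clause embedded under 'insist'. Fronting leaves a gap immediately after 'insist':
The article did not explain which student Felix must urge Jonas to insist ___ should hide the schedule on the desk after the meeting.
'insist' is word 13.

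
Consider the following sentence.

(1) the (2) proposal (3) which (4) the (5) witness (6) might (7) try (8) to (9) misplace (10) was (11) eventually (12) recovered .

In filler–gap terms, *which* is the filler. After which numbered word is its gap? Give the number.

'which' functions as the direct object of 'misplace'. It moves to the left edge, and the trace sits right after 'misplace':
The proposal which the witness might try to misplace ___ was eventually recovered.
'misplace' is word 9.

9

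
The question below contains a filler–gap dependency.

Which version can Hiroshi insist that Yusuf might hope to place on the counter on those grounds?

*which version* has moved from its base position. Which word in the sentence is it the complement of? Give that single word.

place

Pre-movement form: Hiroshi can insist that Yusuf might hope to place which version on the counter on those grounds.
'which version' functions as the direct object of 'place'. Wh-movement fronts it, leaving a gap right after 'place':
Which version can Hiroshi insist that Yusuf might hope to place ___ on the counter on those grounds?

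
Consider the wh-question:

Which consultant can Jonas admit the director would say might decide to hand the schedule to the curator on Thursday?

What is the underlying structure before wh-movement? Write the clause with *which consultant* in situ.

Jonas can admit the director would say which consultant might decide to hand the schedule to the curator on Thursday.

'which consultant' functions as the subject of the clause embedded under 'say'. Fronting leaves a gap immediately after 'say':
Which consultant can Jonas admit the director would say ___ might decide to hand the schedule to the curator on Thursday?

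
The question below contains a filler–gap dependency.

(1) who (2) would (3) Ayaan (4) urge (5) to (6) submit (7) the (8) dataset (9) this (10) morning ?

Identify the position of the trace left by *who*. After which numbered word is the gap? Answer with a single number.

Pre-movement form: Ayaan would urge who to submit the dataset this morning.
The filler 'who' is interpreted as the direct object of 'urge'. It moves to the left edge, and the trace sits right after 'urge':
Who would Ayaan urge ___ to submit the dataset this morning?
'urge' is word 4.

4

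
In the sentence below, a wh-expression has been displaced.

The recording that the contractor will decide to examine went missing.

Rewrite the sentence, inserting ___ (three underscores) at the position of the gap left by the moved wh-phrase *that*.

The recording that the contractor will decide to examine ___ went missing.

'that' is the direct object of 'examine'. The gap is right after 'examine'.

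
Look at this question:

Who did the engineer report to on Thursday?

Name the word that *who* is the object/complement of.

to

In situ: The engineer did report to who on Thursday.
The filler 'who' is interpreted as the object of the preposition 'to'. Fronting leaves a gap immediately after 'to':
Who did the engineer report to ___ on Thursday?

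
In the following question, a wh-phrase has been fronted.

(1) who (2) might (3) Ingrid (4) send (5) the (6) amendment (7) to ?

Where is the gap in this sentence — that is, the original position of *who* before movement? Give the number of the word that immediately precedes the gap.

7

Underlying clause: Ingrid might send the amendment to who.
'who' is the object of the preposition 'to' (recipient of 'send'). Wh-movement fronts it, leaving a gap right after 'to':
Who might Ingrid send the amendment to ___?
'to' is word 7.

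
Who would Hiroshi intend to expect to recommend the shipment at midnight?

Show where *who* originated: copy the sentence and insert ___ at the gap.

In situ: Hiroshi would intend to expect who to recommend the shipment at midnight.
'who' functions as the direct object of 'expect'. The gap is right after 'expect'.

Who would Hiroshi intend to expect ___ to recommend the shipment at midnight?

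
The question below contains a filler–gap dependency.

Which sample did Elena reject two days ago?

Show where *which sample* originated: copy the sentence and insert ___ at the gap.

Before movement: Elena did reject which sample two days ago.
'which sample' functions as the direct object of 'reject'. The gap is right after 'reject'.

Which sample did Elena reject ___ two days ago?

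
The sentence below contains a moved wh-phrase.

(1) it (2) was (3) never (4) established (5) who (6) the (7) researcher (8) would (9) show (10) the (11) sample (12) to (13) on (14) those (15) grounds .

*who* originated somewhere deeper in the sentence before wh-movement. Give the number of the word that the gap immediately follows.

In situ: The researcher would show the sample to who on those grounds.
'who' functions as the object of the preposition 'to' (recipient of 'show'). Fronting leaves a gap immediately after 'to':
It was never established who the researcher would show the sample to ___ on those grounds.
'to' is word 12.

12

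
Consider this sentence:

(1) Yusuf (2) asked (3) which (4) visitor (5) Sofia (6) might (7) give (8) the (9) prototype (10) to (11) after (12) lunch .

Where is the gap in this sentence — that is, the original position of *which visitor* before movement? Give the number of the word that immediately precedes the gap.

10

In situ: Sofia might give the prototype to which visitor after lunch.
The filler 'which visitor' is interpreted as the object of the preposition 'to' (recipient of 'give'). Fronting leaves a gap immediately after 'to':
Yusuf asked which visitor Sofia might give the prototype to ___ after lunch.
'to' is word 10.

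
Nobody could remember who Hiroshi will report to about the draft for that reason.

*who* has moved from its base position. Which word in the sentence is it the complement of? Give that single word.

to

Pre-movement form: Hiroshi will report to who about the draft for that reason.
'who' functions as the object of the preposition 'to'. Wh-movement fronts it, leaving a gap right after 'to':
Nobody could remember who Hiroshi will report to ___ about the draft for that reason.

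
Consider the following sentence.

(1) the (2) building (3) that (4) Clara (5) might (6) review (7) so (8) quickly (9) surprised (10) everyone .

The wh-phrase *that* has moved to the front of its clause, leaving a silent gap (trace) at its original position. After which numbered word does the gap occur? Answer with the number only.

6

The filler 'that' is interpreted as the direct object of 'review'. It moves to the left edge, and the trace sits right after 'review':
The building that Clara might review ___ so quickly surprised everyone.
'review' is word 6.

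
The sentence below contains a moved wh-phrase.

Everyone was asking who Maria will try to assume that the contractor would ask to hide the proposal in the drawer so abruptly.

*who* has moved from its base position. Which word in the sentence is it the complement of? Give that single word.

In situ: Maria will try to assume that the contractor would ask who to hide the proposal in the drawer so abruptly.
'who' functions as the direct object of 'ask'. Fronting leaves a gap immediately after 'ask':
Everyone was asking who Maria will try to assume that the contractor would ask ___ to hide the proposal in the drawer so abruptly.

ask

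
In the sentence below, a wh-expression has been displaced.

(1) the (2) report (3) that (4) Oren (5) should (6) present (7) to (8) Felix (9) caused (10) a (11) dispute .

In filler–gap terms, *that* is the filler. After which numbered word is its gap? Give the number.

6

'that' functions as the direct object of 'present'. Wh-movement fronts it, leaving a gap right after 'present':
The report that Oren should present ___ to Felix caused a dispute.
'present' is word 6.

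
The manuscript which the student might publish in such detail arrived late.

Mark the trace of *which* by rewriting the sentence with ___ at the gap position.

'which' is the direct object of 'publish'. The gap is right after 'publish'.

The manuscript which the student might publish ___ in such detail arrived late.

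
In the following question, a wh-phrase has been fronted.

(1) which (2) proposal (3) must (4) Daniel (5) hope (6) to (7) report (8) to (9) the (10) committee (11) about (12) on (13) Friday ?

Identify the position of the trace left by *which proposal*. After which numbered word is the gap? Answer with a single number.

11

Underlying clause: Daniel must hope to report to the committee about which proposal on Friday.
'which proposal' is the object of the preposition 'about'. It moves to the left edge, and the trace sits right after 'about':
Which proposal must Daniel hope to report to the committee about ___ on Friday?
'about' is word 11.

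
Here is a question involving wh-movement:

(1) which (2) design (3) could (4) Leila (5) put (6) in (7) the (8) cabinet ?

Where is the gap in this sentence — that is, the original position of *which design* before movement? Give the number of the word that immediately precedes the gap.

5

Before movement: Leila could put which design in the cabinet.
'which design' is the direct object of 'put'. Wh-movement fronts it, leaving a gap right after 'put':
Which design could Leila put ___ in the cabinet?
'put' is word 5.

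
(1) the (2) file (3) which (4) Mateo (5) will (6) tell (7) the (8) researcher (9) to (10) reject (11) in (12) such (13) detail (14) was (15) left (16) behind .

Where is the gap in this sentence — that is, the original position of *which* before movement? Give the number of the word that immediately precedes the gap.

'which' is the direct object of 'reject'. Fronting leaves a gap immediately after 'reject':
The file which Mateo will tell the researcher to reject ___ in such detail was left behind.
'reject' is word 10.

10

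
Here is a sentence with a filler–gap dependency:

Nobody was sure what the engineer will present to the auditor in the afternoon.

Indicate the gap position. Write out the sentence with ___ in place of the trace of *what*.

Pre-movement form: The engineer will present what to the auditor in the afternoon.
The filler 'what' is interpreted as the direct object of 'present'. The gap is right after 'present'.

Nobody was sure what the engineer will present ___ to the auditor in the afternoon.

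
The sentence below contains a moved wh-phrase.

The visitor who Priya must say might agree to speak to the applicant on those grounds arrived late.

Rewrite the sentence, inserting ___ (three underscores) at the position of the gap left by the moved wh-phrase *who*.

The filler 'who' is interpreted as the subject of the clause embedded under 'say'. The gap is right after 'say'.

The visitor who Priya must say ___ might agree to speak to the applicant on those grounds arrived late.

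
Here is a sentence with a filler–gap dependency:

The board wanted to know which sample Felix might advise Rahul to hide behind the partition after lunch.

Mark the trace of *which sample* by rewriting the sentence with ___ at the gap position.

In situ: Felix might advise Rahul to hide which sample behind the partition after lunch.
'which sample' is the direct object of 'hide'. The gap is right after 'hide'.

The board wanted to know which sample Felix might advise Rahul to hide ___ behind the partition after lunch.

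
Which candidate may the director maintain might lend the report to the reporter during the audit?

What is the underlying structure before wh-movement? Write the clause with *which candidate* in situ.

The director may maintain which candidate might lend the report to the reporter during the audit.

The filler 'which candidate' is interpreted as the subject of the clause embedded under 'maintain'. Fronting leaves a gap immediately after 'maintain':
Which candidate may the director maintain ___ might lend the report to the reporter during the audit?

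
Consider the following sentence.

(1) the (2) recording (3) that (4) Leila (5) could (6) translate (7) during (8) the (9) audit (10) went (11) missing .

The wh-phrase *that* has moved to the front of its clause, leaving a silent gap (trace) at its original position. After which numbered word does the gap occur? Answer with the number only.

6

'that' is the direct object of 'translate'. Fronting leaves a gap immediately after 'translate':
The recording that Leila could translate ___ during the audit went missing.
'translate' is word 6.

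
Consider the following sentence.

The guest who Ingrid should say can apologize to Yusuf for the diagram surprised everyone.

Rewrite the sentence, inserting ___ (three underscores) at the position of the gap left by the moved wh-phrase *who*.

The guest who Ingrid should say ___ can apologize to Yusuf for the diagram surprised everyone.

'who' is the subject of the clause embedded under 'say'. The gap is right after 'say'.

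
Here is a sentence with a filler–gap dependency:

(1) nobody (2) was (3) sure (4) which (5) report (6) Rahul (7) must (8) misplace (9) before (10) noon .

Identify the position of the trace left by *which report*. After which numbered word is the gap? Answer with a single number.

Underlying clause: Rahul must misplace which report before noon.
'which report' is the direct object of 'misplace'. It moves to the left edge, and the trace sits right after 'misplace':
Nobody was sure which report Rahul must misplace ___ before noon.
'misplace' is word 8.

8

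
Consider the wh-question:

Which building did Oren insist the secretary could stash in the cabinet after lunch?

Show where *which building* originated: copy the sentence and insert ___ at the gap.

Pre-movement form: Oren did insist the secretary could stash which building in the cabinet after lunch.
'which building' functions as the direct object of 'stash'. The gap is right after 'stash'.

Which building did Oren insist the secretary could stash ___ in the cabinet after lunch?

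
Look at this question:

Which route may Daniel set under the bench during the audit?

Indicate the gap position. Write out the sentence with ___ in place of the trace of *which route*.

Which route may Daniel set ___ under the bench during the audit?

Before movement: Daniel may set which route under the bench during the audit.
'which route' is the direct object of 'set'. The gap is right after 'set'.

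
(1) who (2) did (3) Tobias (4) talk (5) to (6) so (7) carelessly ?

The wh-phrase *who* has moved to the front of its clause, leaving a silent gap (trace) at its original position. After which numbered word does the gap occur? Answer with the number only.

5

Before movement: Tobias did talk to who so carelessly.
'who' is the object of the preposition 'to'. Fronting leaves a gap immediately after 'to':
Who did Tobias talk to ___ so carelessly?
'to' is word 5.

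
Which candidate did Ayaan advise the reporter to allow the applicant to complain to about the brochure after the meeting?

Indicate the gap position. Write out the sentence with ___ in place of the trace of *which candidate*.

In situ: Ayaan did advise the reporter to allow the applicant to complain to which candidate about the brochure after the meeting.
'which candidate' functions as the object of the preposition 'to'. The gap is right after 'to'.

Which candidate did Ayaan advise the reporter to allow the applicant to complain to ___ about the brochure after the meeting?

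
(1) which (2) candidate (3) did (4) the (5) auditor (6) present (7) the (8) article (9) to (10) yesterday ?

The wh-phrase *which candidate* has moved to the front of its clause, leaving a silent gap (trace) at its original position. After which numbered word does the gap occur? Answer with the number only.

9

Pre-movement form: The auditor did present the article to which candidate yesterday.
'which candidate' is the object of the preposition 'to' (recipient of 'present'). Wh-movement fronts it, leaving a gap right after 'to':
Which candidate did the auditor present the article to ___ yesterday?
'to' is word 9.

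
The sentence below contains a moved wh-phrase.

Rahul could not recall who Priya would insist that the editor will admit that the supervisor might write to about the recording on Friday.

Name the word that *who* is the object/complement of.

Before movement: Priya would insist that the editor will admit that the supervisor might write to who about the recording on Friday.
The filler 'who' is interpreted as the object of the preposition 'to'. It moves to the left edge, and the trace sits right after 'to':
Rahul could not recall who Priya would insist that the editor will admit that the supervisor might write to ___ about the recording on Friday.

to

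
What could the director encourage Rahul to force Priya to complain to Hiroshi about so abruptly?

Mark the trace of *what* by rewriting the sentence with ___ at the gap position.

What could the director encourage Rahul to force Priya to complain to Hiroshi about ___ so abruptly?

Pre-movement form: The director could encourage Rahul to force Priya to complain to Hiroshi about what so abruptly.
The filler 'what' is interpreted as the object of the preposition 'about'. The gap is right after 'about'.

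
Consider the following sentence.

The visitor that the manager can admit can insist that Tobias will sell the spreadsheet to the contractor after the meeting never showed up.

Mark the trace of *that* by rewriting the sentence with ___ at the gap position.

'that' functions as the subject of the clause embedded under 'admit'. The gap is right after 'admit'.

The visitor that the manager can admit ___ can insist that Tobias will sell the spreadsheet to the contractor after the meeting never showed up.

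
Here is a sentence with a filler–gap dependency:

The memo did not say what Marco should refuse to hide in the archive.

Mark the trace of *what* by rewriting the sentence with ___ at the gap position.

Pre-movement form: Marco should refuse to hide what in the archive.
'what' is the direct object of 'hide'. The gap is right after 'hide'.

The memo did not say what Marco should refuse to hide ___ in the archive.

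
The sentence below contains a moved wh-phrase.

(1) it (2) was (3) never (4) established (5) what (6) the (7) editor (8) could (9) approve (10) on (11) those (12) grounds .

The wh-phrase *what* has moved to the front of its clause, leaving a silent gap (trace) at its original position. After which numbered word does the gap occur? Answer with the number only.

9

Pre-movement form: The editor could approve what on those grounds.
The filler 'what' is interpreted as the direct object of 'approve'. It moves to the left edge, and the trace sits right after 'approve':
It was never established what the editor could approve ___ on those grounds.
'approve' is word 9.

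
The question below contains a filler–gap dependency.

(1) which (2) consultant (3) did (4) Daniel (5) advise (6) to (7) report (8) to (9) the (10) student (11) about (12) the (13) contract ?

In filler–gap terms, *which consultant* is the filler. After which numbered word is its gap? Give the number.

5

Pre-movement form: Daniel did advise which consultant to report to the student about the contract.
'which consultant' functions as the direct object of 'advise'. It moves to the left edge, and the trace sits right after 'advise':
Which consultant did Daniel advise ___ to report to the student about the contract?
'advise' is word 5.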